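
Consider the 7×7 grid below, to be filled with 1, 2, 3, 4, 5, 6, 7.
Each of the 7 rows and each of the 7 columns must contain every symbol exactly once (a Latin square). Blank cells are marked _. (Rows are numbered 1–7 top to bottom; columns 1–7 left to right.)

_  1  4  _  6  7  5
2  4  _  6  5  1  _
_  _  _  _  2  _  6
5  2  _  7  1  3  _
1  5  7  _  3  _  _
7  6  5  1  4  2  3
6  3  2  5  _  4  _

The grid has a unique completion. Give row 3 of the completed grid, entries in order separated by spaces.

4 7 1 3 2 5 6

Row 3, column 2: row 3 has {2, 6} and column 2 has {1, 2, 3, 4, 5, 6}, leaving only 7.
Row 3, column 6: row 3 has {2, 6, 7} and column 6 has {1, 2, 3, 4, 7}, leaving only 5.
Row 1, column 1: row 1 has {1, 4, 5, 6, 7} and column 1 has {1, 2, 5, 6, 7}, leaving only 3.
Row 3, column 1: row 3 has {2, 5, 6, 7} and column 1 has {1, 2, 3, 5, 6, 7}, leaving only 4.
Row 3, column 4: row 3 has {2, 4, 5, 6, 7} and column 4 has {1, 5, 6, 7}, leaving only 3.
Row 3, column 3: row 3 has {2, 3, 4, 5, 6, 7} and column 3 has {2, 4, 5, 7}, leaving only 1.
So row 3 reads: 4 7 1 3 2 5 6.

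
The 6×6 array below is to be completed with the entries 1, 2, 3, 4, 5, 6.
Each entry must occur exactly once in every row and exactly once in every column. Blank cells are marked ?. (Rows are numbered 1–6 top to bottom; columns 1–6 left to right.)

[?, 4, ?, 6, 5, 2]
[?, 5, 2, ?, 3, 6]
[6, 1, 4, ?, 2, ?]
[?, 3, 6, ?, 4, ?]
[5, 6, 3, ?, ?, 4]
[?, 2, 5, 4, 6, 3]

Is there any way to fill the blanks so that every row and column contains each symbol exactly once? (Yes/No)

Yes

No row or column among the givens repeats a symbol, and propagating forced cells runs into no contradiction.
One valid completion exists (for instance, 3 4 1 6 5 2 / 4 5 2 1 3 6 / 6 1 4 3 2 5 / 2 3 6 5 4 1 / 5 6 3 2 1 4 / 1 2 5 4 6 3).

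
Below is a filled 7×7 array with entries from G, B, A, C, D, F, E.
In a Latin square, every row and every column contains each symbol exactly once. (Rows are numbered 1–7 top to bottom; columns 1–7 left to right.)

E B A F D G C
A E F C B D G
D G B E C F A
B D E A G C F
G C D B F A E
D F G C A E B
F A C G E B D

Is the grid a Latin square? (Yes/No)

No

Every row is a permutation, but column 1 contains D twice (at rows 3 and 6).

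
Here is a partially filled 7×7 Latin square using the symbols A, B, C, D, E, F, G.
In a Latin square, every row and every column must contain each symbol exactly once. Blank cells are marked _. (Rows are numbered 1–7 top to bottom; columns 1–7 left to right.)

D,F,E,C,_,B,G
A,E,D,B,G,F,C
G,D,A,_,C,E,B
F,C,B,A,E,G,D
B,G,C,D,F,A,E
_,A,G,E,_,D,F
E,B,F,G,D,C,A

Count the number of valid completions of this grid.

1

Row 1, column 5: eliminating its row and column leaves {A}.
Row 3, column 4: eliminating its row and column leaves {F}.
Row 6, column 1: eliminating its row and column leaves {C}.
Row 6, column 5: eliminating its row and column leaves {B}.
Only one assignment across all blanks avoids any row or column repeat, giving 1 completion.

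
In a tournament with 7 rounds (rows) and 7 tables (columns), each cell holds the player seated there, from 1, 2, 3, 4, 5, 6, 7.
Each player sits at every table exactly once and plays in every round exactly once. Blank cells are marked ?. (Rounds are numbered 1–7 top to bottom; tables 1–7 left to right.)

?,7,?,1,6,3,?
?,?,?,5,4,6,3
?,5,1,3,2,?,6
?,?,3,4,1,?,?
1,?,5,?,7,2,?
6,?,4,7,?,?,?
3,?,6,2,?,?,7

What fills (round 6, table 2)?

2

Round 1, table 3: round 1 has {1, 3, 6, 7} and table 3 has {1, 3, 4, 5, 6}, leaving only 2.
Round 2, table 3: round 2 has {3, 4, 5, 6} and table 3 has {1, 2, 3, 4, 5, 6}, leaving only 7.
Round 2, table 1: round 2 has {3, 4, 5, 6, 7} and table 1 has {1, 3, 6}, leaving only 2.
Round 2, table 2: round 2 has {2, 3, 4, 5, 6, 7} and table 2 has {5, 7}, leaving only 1.
Round 5, table 4: round 5 has {1, 2, 5, 7} and table 4 has {1, 2, 3, 4, 5, 7}, leaving only 6.
Round 5, table 7: round 5 has {1, 2, 5, 6, 7} and table 7 has {3, 6, 7}, leaving only 4.
Round 1, table 7: round 1 has {1, 2, 3, 6, 7} and table 7 has {3, 4, 6, 7}, leaving only 5.
Round 1, table 1: round 1 has {1, 2, 3, 5, 6, 7} and table 1 has {1, 2, 3, 6}, leaving only 4.
Round 3, table 1: round 3 has {1, 2, 3, 5, 6} and table 1 has {1, 2, 3, 4, 6}, leaving only 7.
Round 3, table 6: round 3 has {1, 2, 3, 5, 6, 7} and table 6 has {2, 3, 6}, leaving only 4.
Round 4, table 1: round 4 has {1, 3, 4} and table 1 has {1, 2, 3, 4, 6, 7}, leaving only 5.
Round 4, table 6: round 4 has {1, 3, 4, 5} and table 6 has {2, 3, 4, 6}, leaving only 7.
Round 4, table 7: round 4 has {1, 3, 4, 5, 7} and table 7 has {3, 4, 5, 6, 7}, leaving only 2.
Round 4, table 2: round 4 has {1, 2, 3, 4, 5, 7} and table 2 has {1, 5, 7}, leaving only 6.
Round 5, table 2: round 5 has {1, 2, 4, 5, 6, 7} and table 2 has {1, 5, 6, 7}, leaving only 3.
Round 6 already has {4, 6, 7} and table 2 already has {1, 3, 5, 6, 7}, so round 6, table 2 must be 2.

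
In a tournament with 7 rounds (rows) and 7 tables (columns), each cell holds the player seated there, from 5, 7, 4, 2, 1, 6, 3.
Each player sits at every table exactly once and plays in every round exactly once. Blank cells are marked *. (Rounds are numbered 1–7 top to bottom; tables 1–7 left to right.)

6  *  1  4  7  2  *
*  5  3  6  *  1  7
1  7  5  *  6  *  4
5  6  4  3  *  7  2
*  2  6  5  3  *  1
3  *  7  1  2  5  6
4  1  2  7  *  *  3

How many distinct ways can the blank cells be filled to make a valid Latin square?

1

Round 1, table 2: eliminating its round and table leaves {3}.
Round 1, table 7: eliminating its round and table leaves {5}.
Round 2, table 1: eliminating its round and table leaves {2}.
Round 2, table 5: eliminating its round and table leaves {4}.
Round 3, table 4: eliminating its round and table leaves {2}.
Round 3, table 6: eliminating its round and table leaves {3}.
Round 4, table 5: eliminating its round and table leaves {1}.
Round 5, table 1: eliminating its round and table leaves {7}.
Round 5, table 6: eliminating its round and table leaves {4}.
Round 6, table 2: eliminating its round and table leaves {4}.
Round 7, table 5: eliminating its round and table leaves {5}.
Round 7, table 6: eliminating its round and table leaves {6}.
Only one assignment across all blanks avoids any round or table repeat, giving 1 completion.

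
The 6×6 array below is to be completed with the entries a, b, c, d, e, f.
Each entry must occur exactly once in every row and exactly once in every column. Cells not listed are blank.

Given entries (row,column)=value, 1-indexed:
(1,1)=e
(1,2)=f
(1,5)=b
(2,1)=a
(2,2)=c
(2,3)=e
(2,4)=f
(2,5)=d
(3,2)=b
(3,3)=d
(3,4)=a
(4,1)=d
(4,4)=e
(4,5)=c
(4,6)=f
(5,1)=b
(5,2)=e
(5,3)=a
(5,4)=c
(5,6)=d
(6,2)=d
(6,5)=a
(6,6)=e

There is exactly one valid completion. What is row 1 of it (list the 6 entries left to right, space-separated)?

Row 1, column 3: row 1 has {b, e, f} and column 3 has {a, d, e}, leaving only c.
Row 1, column 4: row 1 has {b, c, e, f} and column 4 has {a, c, e, f}, leaving only d.
Row 1, column 6: row 1 has {b, c, d, e, f} and column 6 has {d, e, f}, leaving only a.
So row 1 reads: e f c d b a.

e f c d b a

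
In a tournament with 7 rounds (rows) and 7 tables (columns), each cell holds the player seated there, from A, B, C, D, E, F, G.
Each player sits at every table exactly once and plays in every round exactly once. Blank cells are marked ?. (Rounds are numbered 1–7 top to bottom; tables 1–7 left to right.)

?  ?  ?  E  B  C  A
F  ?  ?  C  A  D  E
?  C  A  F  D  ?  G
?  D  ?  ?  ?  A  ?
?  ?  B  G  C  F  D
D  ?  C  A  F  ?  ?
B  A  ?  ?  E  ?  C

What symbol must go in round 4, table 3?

E

Round 1, table 1: round 1 has {A, B, C, E} and table 1 has {B, D, F}, leaving only G.
Round 1, table 2: round 1 has {A, B, C, E, G} and table 2 has {A, C, D}, leaving only F.
Round 1, table 3: round 1 has {A, B, C, E, F, G} and table 3 has {A, B, C}, leaving only D.
Round 2, table 3: round 2 has {A, C, D, E, F} and table 3 has {A, B, C, D}, leaving only G.
Round 2, table 2: round 2 has {A, C, D, E, F, G} and table 2 has {A, C, D, F}, leaving only B.
Round 3, table 1: round 3 has {A, C, D, F, G} and table 1 has {B, D, F, G}, leaving only E.
Round 3, table 6: round 3 has {A, C, D, E, F, G} and table 6 has {A, C, D, F}, leaving only B.
Round 4, table 1: round 4 has {A, D} and table 1 has {B, D, E, F, G}, leaving only C.
Round 4, table 4: round 4 has {A, C, D} and table 4 has {A, C, E, F, G}, leaving only B.
Round 4, table 5: round 4 has {A, B, C, D} and table 5 has {A, B, C, D, E, F}, leaving only G.
Round 4, table 7: round 4 has {A, B, C, D, G} and table 7 has {A, C, D, E, G}, leaving only F.
Round 4 already has {A, B, C, D, F, G} and table 3 already has {A, B, C, D, G}, so round 4, table 3 must be E.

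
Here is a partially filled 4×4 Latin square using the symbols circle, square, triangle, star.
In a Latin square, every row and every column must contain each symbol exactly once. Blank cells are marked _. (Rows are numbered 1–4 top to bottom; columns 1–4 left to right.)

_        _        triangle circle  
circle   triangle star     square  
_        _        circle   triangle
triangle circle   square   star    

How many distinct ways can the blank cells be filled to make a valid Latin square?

Row 1, column 1: eliminating its row and column leaves {square, star}.
Row 1, column 2: eliminating its row and column leaves {square, star}.
Row 3, column 1: eliminating its row and column leaves {square, star}.
Row 3, column 2: eliminating its row and column leaves {square, star}.
Enumerating the assignments across these blanks that avoid any row or column repeat gives 2 completions.

2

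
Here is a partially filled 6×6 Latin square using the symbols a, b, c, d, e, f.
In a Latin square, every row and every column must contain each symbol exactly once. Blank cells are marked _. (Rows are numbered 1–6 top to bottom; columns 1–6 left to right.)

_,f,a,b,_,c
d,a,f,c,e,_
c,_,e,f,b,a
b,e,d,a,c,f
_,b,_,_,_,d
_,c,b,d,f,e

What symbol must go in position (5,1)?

f

Row 1, column 1: row 1 has {a, b, c, f} and column 1 has {b, c, d}, leaving only e.
Row 1, column 5: row 1 has {a, b, c, e, f} and column 5 has {b, c, e, f}, leaving only d.
Row 2, column 6: row 2 has {a, c, d, e, f} and column 6 has {a, c, d, e, f}, leaving only b.
Row 3, column 2: row 3 has {a, b, c, e, f} and column 2 has {a, b, c, e, f}, leaving only d.
Row 5, column 3: row 5 has {b, d} and column 3 has {a, b, d, e, f}, leaving only c.
Row 5, column 4: row 5 has {b, c, d} and column 4 has {a, b, c, d, f}, leaving only e.
Row 5, column 5: row 5 has {b, c, d, e} and column 5 has {b, c, d, e, f}, leaving only a.
Row 5 already has {a, b, c, d, e} and column 1 already has {b, c, d, e}, so row 5, column 1 must be f.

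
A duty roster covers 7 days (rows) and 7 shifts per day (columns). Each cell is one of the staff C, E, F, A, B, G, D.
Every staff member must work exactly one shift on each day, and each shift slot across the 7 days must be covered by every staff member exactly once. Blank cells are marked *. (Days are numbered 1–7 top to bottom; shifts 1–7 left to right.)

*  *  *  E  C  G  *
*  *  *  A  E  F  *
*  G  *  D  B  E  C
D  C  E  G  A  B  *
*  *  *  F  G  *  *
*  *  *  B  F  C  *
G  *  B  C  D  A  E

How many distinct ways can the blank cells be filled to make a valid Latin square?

Day 1, shift 1: eliminating its day and shift leaves {F, A, B}.
Day 1, shift 2: eliminating its day and shift leaves {F, A, B, D}.
Day 1, shift 3: eliminating its day and shift leaves {F, A, D}.
Day 1, shift 7: eliminating its day and shift leaves {F, A, B, D}.
Day 2, shift 1: eliminating its day and shift leaves {C, B}.
Day 2, shift 2: eliminating its day and shift leaves {B, D}.
Day 2, shift 3: eliminating its day and shift leaves {C, G, D}.
Day 2, shift 7: eliminating its day and shift leaves {B, G, D}.
Day 3, shift 1: eliminating its day and shift leaves {F, A}.
Day 3, shift 3: eliminating its day and shift leaves {F, A}.
Day 4, shift 7: eliminating its day and shift leaves {F}.
Day 5, shift 1: eliminating its day and shift leaves {C, E, A, B}.
Day 5, shift 2: eliminating its day and shift leaves {E, A, B, D}.
Day 5, shift 3: eliminating its day and shift leaves {C, A, D}.
Day 5, shift 6: eliminating its day and shift leaves {D}.
Day 5, shift 7: eliminating its day and shift leaves {A, B, D}.
Day 6, shift 1: eliminating its day and shift leaves {E, A}.
Day 6, shift 2: eliminating its day and shift leaves {E, A, D}.
Day 6, shift 3: eliminating its day and shift leaves {A, G, D}.
Day 6, shift 7: eliminating its day and shift leaves {A, G, D}.
Day 7, shift 2: eliminating its day and shift leaves {F}.
Enumerating the assignments across these blanks that avoid any day or shift repeat gives 14 completions.

14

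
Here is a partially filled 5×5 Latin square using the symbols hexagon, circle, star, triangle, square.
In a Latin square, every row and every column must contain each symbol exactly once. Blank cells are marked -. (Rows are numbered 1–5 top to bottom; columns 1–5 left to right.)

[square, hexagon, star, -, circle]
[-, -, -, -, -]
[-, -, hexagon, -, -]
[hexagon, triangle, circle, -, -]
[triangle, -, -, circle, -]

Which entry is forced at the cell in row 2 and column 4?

Row 1, column 4: row 1 has {hexagon, circle, star, square} and column 4 has {circle}, leaving only triangle.
Row 5, column 3: row 5 has {circle, triangle} and column 3 has {hexagon, circle, star}, leaving only square.
Row 2, column 3: row 2 has {} and column 3 has {hexagon, circle, star, square}, leaving only triangle.
Row 5, column 2: row 5 has {circle, triangle, square} and column 2 has {hexagon, triangle}, leaving only star.
Row 5, column 5: row 5 has {circle, star, triangle, square} and column 5 has {circle}, leaving only hexagon.
Row 2, column 4 is narrowed to {hexagon, star, square}.
If it were star, then row 2, column 5 would be left with no valid symbol.
If it were square, then row 2, column 5 would be left with no valid symbol.
So row 2, column 4 must be hexagon.

hexagon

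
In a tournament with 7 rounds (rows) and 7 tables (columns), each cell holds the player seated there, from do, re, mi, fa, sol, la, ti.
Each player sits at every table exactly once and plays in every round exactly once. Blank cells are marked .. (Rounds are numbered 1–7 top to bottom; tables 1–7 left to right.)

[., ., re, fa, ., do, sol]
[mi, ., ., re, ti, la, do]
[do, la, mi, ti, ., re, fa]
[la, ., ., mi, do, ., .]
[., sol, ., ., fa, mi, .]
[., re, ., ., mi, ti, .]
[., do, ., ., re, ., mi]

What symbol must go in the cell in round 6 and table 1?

Round 1, table 1: round 1 has {do, re, fa, sol} and table 1 has {do, mi, la}, leaving only ti.
Round 1, table 2: round 1 has {do, re, fa, sol, ti} and table 2 has {do, re, sol, la}, leaving only mi.
Round 1, table 5: round 1 has {do, re, mi, fa, sol, ti} and table 5 has {do, re, mi, fa, ti}, leaving only la.
Round 2, table 2: round 2 has {do, re, mi, la, ti} and table 2 has {do, re, mi, sol, la}, leaving only fa.
Round 2, table 3: round 2 has {do, re, mi, fa, la, ti} and table 3 has {re, mi}, leaving only sol.
Round 3, table 5: round 3 has {do, re, mi, fa, la, ti} and table 5 has {do, re, mi, fa, la, ti}, leaving only sol.
Round 4, table 2: round 4 has {do, mi, la} and table 2 has {do, re, mi, fa, sol, la}, leaving only ti.
Round 4, table 3: round 4 has {do, mi, la, ti} and table 3 has {re, mi, sol}, leaving only fa.
Round 4, table 6: round 4 has {do, mi, fa, la, ti} and table 6 has {do, re, mi, la, ti}, leaving only sol.
Round 4, table 7: round 4 has {do, mi, fa, sol, la, ti} and table 7 has {do, mi, fa, sol}, leaving only re.
Round 5, table 1: round 5 has {mi, fa, sol} and table 1 has {do, mi, la, ti}, leaving only re.
Round 6, table 7: round 6 has {re, mi, ti} and table 7 has {do, re, mi, fa, sol}, leaving only la.
Round 5, table 7: round 5 has {re, mi, fa, sol} and table 7 has {do, re, mi, fa, sol, la}, leaving only ti.
Round 6, table 3: round 6 has {re, mi, la, ti} and table 3 has {re, mi, fa, sol}, leaving only do.
Round 5, table 3: round 5 has {re, mi, fa, sol, ti} and table 3 has {do, re, mi, fa, sol}, leaving only la.
Round 5, table 4: round 5 has {re, mi, fa, sol, la, ti} and table 4 has {re, mi, fa, ti}, leaving only do.
Round 6, table 4: round 6 has {do, re, mi, la, ti} and table 4 has {do, re, mi, fa, ti}, leaving only sol.
Round 6 already has {do, re, mi, sol, la, ti} and table 1 already has {do, re, mi, la, ti}, so round 6, table 1 must be fa.

fa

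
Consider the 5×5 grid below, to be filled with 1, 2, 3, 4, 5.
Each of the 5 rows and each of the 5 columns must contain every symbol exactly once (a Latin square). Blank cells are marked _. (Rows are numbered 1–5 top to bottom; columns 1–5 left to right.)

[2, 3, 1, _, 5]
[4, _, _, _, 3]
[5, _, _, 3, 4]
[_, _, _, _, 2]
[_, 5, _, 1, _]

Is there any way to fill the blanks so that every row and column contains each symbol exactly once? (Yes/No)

Row 5, column 5: row 5 together with column 5 already contain {1, 2, 3, 4, 5} — every symbol — so nothing can go there. The grid has no valid completion.

No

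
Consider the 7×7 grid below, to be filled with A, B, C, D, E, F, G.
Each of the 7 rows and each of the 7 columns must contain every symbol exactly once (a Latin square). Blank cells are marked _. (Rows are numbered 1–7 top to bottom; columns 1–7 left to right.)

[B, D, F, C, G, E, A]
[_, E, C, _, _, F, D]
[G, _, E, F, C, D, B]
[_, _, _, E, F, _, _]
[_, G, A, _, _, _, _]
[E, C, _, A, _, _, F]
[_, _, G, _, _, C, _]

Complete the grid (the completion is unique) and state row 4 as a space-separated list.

Row 2, column 1: row 2 has {C, D, E, F} and column 1 has {B, E, G}, leaving only A.
Row 2, column 5: row 2 has {A, C, D, E, F} and column 5 has {C, F, G}, leaving only B.
Row 2, column 4: row 2 has {A, B, C, D, E, F} and column 4 has {A, C, E, F}, leaving only G.
Row 3, column 2: row 3 has {B, C, D, E, F, G} and column 2 has {C, D, E, G}, leaving only A.
Row 4, column 2: row 4 has {E, F} and column 2 has {A, C, D, E, G}, leaving only B.
Row 4, column 3: row 4 has {B, E, F} and column 3 has {A, C, E, F, G}, leaving only D.
Row 4, column 1: row 4 has {B, D, E, F} and column 1 has {A, B, E, G}, leaving only C.
Row 4, column 7: row 4 has {B, C, D, E, F} and column 7 has {A, B, D, F}, leaving only G.
Row 4, column 6: row 4 has {B, C, D, E, F, G} and column 6 has {C, D, E, F}, leaving only A.
So row 4 reads: C B D E F A G.

C B D E F A G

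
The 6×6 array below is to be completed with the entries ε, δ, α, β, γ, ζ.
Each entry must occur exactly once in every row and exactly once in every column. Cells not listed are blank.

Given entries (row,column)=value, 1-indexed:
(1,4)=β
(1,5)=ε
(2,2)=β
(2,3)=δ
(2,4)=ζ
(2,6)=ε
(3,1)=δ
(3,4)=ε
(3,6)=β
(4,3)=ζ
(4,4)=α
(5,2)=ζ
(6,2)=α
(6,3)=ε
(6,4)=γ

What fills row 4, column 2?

Row 3, column 2: row 3 has {ε, δ, β} and column 2 has {α, β, ζ}, leaving only γ.
Row 1, column 2: row 1 has {ε, β} and column 2 has {α, β, γ, ζ}, leaving only δ.
Row 4 already has {α, ζ} and column 2 already has {δ, α, β, γ, ζ}, so row 4, column 2 must be ε.

ε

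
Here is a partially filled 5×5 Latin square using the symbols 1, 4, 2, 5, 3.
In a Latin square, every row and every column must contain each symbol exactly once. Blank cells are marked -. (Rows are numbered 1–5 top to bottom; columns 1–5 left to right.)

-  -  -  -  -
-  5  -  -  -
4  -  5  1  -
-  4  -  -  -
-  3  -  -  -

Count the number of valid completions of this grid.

Row 1, column 1: eliminating its row and column leaves {1, 2, 5, 3}.
Row 1, column 2: eliminating its row and column leaves {1, 2}.
Row 1, column 3: eliminating its row and column leaves {1, 4, 2, 3}.
Row 1, column 4: eliminating its row and column leaves {4, 2, 5, 3}.
Row 1, column 5: eliminating its row and column leaves {1, 4, 2, 5, 3}.
Row 2, column 1: eliminating its row and column leaves {1, 2, 3}.
Row 2, column 3: eliminating its row and column leaves {1, 4, 2, 3}.
Row 2, column 4: eliminating its row and column leaves {4, 2, 3}.
Row 2, column 5: eliminating its row and column leaves {1, 4, 2, 3}.
Row 3, column 2: eliminating its row and column leaves {2}.
Row 3, column 5: eliminating its row and column leaves {2, 3}.
Row 4, column 1: eliminating its row and column leaves {1, 2, 5, 3}.
Row 4, column 3: eliminating its row and column leaves {1, 2, 3}.
Row 4, column 4: eliminating its row and column leaves {2, 5, 3}.
Row 4, column 5: eliminating its row and column leaves {1, 2, 5, 3}.
Row 5, column 1: eliminating its row and column leaves {1, 2, 5}.
Row 5, column 3: eliminating its row and column leaves {1, 4, 2}.
Row 5, column 4: eliminating its row and column leaves {4, 2, 5}.
Row 5, column 5: eliminating its row and column leaves {1, 4, 2, 5}.
Enumerating the assignments across these blanks that avoid any row or column repeat gives 56 completions.

56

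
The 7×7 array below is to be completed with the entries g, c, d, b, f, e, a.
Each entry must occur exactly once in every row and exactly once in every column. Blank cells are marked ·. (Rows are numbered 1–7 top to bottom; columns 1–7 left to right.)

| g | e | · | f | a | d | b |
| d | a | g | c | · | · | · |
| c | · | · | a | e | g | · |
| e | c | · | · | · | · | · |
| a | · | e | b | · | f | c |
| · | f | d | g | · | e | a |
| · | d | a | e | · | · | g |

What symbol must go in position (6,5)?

c

Row 1, column 3: row 1 has {g, d, b, f, e, a} and column 3 has {g, d, e, a}, leaving only c.
Row 2, column 6: row 2 has {g, c, d, a} and column 6 has {g, d, f, e}, leaving only b.
Row 2, column 5: row 2 has {g, c, d, b, a} and column 5 has {e, a}, leaving only f.
Row 2, column 7: row 2 has {g, c, d, b, f, a} and column 7 has {g, c, b, a}, leaving only e.
Row 3, column 2: row 3 has {g, c, e, a} and column 2 has {c, d, f, e, a}, leaving only b.
Row 3, column 3: row 3 has {g, c, b, e, a} and column 3 has {g, c, d, e, a}, leaving only f.
Row 3, column 7: row 3 has {g, c, b, f, e, a} and column 7 has {g, c, b, e, a}, leaving only d.
Row 4, column 3: row 4 has {c, e} and column 3 has {g, c, d, f, e, a}, leaving only b.
Row 4, column 4: row 4 has {c, b, e} and column 4 has {g, c, b, f, e, a}, leaving only d.
Row 4, column 5: row 4 has {c, d, b, e} and column 5 has {f, e, a}, leaving only g.
Row 4, column 6: row 4 has {g, c, d, b, e} and column 6 has {g, d, b, f, e}, leaving only a.
Row 4, column 7: row 4 has {g, c, d, b, e, a} and column 7 has {g, c, d, b, e, a}, leaving only f.
Row 5, column 2: row 5 has {c, b, f, e, a} and column 2 has {c, d, b, f, e, a}, leaving only g.
Row 5, column 5: row 5 has {g, c, b, f, e, a} and column 5 has {g, f, e, a}, leaving only d.
Row 6, column 1: row 6 has {g, d, f, e, a} and column 1 has {g, c, d, e, a}, leaving only b.
Row 6 already has {g, d, b, f, e, a} and column 5 already has {g, d, f, e, a}, so row 6, column 5 must be c.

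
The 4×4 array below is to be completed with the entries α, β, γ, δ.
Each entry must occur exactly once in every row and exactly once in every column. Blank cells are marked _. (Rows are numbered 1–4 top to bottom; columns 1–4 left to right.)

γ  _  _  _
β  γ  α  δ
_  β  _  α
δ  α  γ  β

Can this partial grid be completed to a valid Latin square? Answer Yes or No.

No

Row 1, column 4: row 1 together with column 4 already contain {α, β, γ, δ} — every symbol — so nothing can go there. The grid has no valid completion.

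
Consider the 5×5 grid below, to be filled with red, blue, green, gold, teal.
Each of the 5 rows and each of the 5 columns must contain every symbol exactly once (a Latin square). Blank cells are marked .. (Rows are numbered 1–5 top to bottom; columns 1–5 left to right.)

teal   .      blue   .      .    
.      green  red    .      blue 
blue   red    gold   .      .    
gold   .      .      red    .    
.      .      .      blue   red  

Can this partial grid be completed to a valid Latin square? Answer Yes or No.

Row 2, column 1: row 2 together with column 1 already contain {red, blue, green, gold, teal} — every symbol — so nothing can go there. The grid has no valid completion.

No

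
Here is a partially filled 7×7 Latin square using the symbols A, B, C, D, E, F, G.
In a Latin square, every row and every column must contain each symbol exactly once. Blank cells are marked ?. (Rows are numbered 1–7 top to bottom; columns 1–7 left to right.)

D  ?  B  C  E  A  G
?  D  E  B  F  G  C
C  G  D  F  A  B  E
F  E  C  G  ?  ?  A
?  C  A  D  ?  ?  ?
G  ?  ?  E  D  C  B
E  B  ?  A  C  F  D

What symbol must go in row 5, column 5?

Row 1, column 2: row 1 has {A, B, C, D, E, G} and column 2 has {B, C, D, E, G}, leaving only F.
Row 2, column 1: row 2 has {B, C, D, E, F, G} and column 1 has {C, D, E, F, G}, leaving only A.
Row 4, column 5: row 4 has {A, C, E, F, G} and column 5 has {A, C, D, E, F}, leaving only B.
Row 5 already has {A, C, D} and column 5 already has {A, B, C, D, E, F}, so row 5, column 5 must be G.

G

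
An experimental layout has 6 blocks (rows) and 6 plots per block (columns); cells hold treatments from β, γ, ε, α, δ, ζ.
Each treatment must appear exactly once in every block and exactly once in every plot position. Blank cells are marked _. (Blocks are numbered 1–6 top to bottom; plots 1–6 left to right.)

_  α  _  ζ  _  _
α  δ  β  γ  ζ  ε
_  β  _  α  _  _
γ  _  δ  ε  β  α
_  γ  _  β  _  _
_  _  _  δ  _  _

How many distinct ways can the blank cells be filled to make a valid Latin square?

Block 1, plot 1: eliminating its block and plot leaves {β, ε, δ}.
Block 1, plot 3: eliminating its block and plot leaves {γ, ε}.
Block 1, plot 5: eliminating its block and plot leaves {γ, ε, δ}.
Block 1, plot 6: eliminating its block and plot leaves {β, γ, δ}.
Block 3, plot 1: eliminating its block and plot leaves {ε, δ, ζ}.
Block 3, plot 3: eliminating its block and plot leaves {γ, ε, ζ}.
Block 3, plot 5: eliminating its block and plot leaves {γ, ε, δ}.
Block 3, plot 6: eliminating its block and plot leaves {γ, δ, ζ}.
Block 4, plot 2: eliminating its block and plot leaves {ζ}.
Block 5, plot 1: eliminating its block and plot leaves {ε, δ, ζ}.
Block 5, plot 3: eliminating its block and plot leaves {ε, α, ζ}.
Block 5, plot 5: eliminating its block and plot leaves {ε, α, δ}.
Block 5, plot 6: eliminating its block and plot leaves {δ, ζ}.
Block 6, plot 1: eliminating its block and plot leaves {β, ε, ζ}.
Block 6, plot 2: eliminating its block and plot leaves {ε, ζ}.
Block 6, plot 3: eliminating its block and plot leaves {γ, ε, α, ζ}.
Block 6, plot 5: eliminating its block and plot leaves {γ, ε, α}.
Block 6, plot 6: eliminating its block and plot leaves {β, γ, ζ}.
Enumerating the assignments across these blanks that avoid any block or plot repeat gives 14 completions.

14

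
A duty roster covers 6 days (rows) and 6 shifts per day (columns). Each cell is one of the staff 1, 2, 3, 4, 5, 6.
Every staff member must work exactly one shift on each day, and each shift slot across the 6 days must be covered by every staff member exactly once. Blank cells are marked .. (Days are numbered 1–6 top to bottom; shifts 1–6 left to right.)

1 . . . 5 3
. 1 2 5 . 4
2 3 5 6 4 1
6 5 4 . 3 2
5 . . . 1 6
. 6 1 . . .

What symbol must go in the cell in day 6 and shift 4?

Day 1, shift 3: day 1 has {1, 3, 5} and shift 3 has {1, 2, 4, 5}, leaving only 6.
Day 2, shift 1: day 2 has {1, 2, 4, 5} and shift 1 has {1, 2, 5, 6}, leaving only 3.
Day 2, shift 5: day 2 has {1, 2, 3, 4, 5} and shift 5 has {1, 3, 4, 5}, leaving only 6.
Day 4, shift 4: day 4 has {2, 3, 4, 5, 6} and shift 4 has {5, 6}, leaving only 1.
Day 5, shift 3: day 5 has {1, 5, 6} and shift 3 has {1, 2, 4, 5, 6}, leaving only 3.
Day 6, shift 1: day 6 has {1, 6} and shift 1 has {1, 2, 3, 5, 6}, leaving only 4.
Day 6, shift 5: day 6 has {1, 4, 6} and shift 5 has {1, 3, 4, 5, 6}, leaving only 2.
Day 6 already has {1, 2, 4, 6} and shift 4 already has {1, 5, 6}, so day 6, shift 4 must be 3.

3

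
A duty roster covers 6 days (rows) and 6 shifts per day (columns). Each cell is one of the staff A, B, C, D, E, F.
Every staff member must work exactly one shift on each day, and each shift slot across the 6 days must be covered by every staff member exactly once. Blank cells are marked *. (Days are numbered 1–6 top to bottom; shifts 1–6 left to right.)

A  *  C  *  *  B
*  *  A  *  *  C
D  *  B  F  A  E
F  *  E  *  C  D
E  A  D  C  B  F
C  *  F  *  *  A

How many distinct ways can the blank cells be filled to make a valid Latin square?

4

Day 1, shift 2: eliminating its day and shift leaves {D, E, F}.
Day 1, shift 4: eliminating its day and shift leaves {D, E}.
Day 1, shift 5: eliminating its day and shift leaves {D, E, F}.
Day 2, shift 1: eliminating its day and shift leaves {B}.
Day 2, shift 2: eliminating its day and shift leaves {B, D, E, F}.
Day 2, shift 4: eliminating its day and shift leaves {B, D, E}.
Day 2, shift 5: eliminating its day and shift leaves {D, E, F}.
Day 3, shift 2: eliminating its day and shift leaves {C}.
Day 4, shift 2: eliminating its day and shift leaves {B}.
Day 4, shift 4: eliminating its day and shift leaves {A, B}.
Day 6, shift 2: eliminating its day and shift leaves {B, D, E}.
Day 6, shift 4: eliminating its day and shift leaves {B, D, E}.
Day 6, shift 5: eliminating its day and shift leaves {D, E}.
Enumerating the assignments across these blanks that avoid any day or shift repeat gives 4 completions.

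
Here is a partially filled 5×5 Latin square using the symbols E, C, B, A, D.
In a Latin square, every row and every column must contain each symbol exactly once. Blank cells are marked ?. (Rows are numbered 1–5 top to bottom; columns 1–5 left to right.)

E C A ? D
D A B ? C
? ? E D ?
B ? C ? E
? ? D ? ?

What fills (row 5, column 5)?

Row 1, column 4: row 1 has {E, C, A, D} and column 4 has {D}, leaving only B.
Row 2, column 4: row 2 has {C, B, A, D} and column 4 has {B, D}, leaving only E.
Row 3, column 2: row 3 has {E, D} and column 2 has {C, A}, leaving only B.
Row 3, column 5: row 3 has {E, B, D} and column 5 has {E, C, D}, leaving only A.
Row 5 already has {D} and column 5 already has {E, C, A, D}, so row 5, column 5 must be B.

B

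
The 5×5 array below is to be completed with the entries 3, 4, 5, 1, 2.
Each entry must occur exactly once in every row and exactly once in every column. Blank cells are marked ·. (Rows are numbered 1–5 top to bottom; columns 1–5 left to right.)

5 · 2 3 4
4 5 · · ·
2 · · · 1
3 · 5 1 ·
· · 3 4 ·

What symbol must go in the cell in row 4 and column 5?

2

Row 4 already has {3, 5, 1} and column 5 already has {4, 1}, so row 4, column 5 must be 2.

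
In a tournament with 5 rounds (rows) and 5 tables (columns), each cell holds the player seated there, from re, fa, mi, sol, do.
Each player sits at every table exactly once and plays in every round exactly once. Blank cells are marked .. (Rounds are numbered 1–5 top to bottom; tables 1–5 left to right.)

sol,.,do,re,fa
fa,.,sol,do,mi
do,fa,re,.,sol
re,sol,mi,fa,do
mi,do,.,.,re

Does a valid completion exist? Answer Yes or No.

No round or table among the givens repeats a symbol, and propagating forced cells runs into no contradiction.
One valid completion exists (for instance, sol mi do re fa / fa re sol do mi / do fa re mi sol / re sol mi fa do / mi do fa sol re).

Yes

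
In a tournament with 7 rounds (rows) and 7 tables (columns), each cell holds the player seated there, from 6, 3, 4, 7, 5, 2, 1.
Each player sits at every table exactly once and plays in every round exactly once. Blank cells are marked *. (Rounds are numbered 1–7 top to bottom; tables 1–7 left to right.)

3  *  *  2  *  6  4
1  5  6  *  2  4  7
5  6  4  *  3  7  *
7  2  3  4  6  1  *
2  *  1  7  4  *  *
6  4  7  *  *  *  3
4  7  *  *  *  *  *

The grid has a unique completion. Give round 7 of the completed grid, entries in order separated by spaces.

Round 1, table 2: round 1 has {6, 3, 4, 2} and table 2 has {6, 4, 7, 5, 2}, leaving only 1.
Round 1, table 3: round 1 has {6, 3, 4, 2, 1} and table 3 has {6, 3, 4, 7, 1}, leaving only 5.
Round 7, table 3: round 7 has {4, 7} and table 3 has {6, 3, 4, 7, 5, 1}, leaving only 2.
Round 1, table 5: round 1 has {6, 3, 4, 5, 2, 1} and table 5 has {6, 3, 4, 2}, leaving only 7.
Round 2, table 4: round 2 has {6, 4, 7, 5, 2, 1} and table 4 has {4, 7, 2}, leaving only 3.
Round 3, table 4: round 3 has {6, 3, 4, 7, 5} and table 4 has {3, 4, 7, 2}, leaving only 1.
Round 3, table 7: round 3 has {6, 3, 4, 7, 5, 1} and table 7 has {3, 4, 7}, leaving only 2.
Round 4, table 7: round 4 has {6, 3, 4, 7, 2, 1} and table 7 has {3, 4, 7, 2}, leaving only 5.
Round 5, table 2: round 5 has {4, 7, 2, 1} and table 2 has {6, 4, 7, 5, 2, 1}, leaving only 3.
Round 5, table 6: round 5 has {3, 4, 7, 2, 1} and table 6 has {6, 4, 7, 1}, leaving only 5.
Round 7, table 6: round 7 has {4, 7, 2} and table 6 has {6, 4, 7, 5, 1}, leaving only 3.
Round 5, table 7: round 5 has {3, 4, 7, 5, 2, 1} and table 7 has {3, 4, 7, 5, 2}, leaving only 6.
Round 7, table 7: round 7 has {3, 4, 7, 2} and table 7 has {6, 3, 4, 7, 5, 2}, leaving only 1.
Round 7, table 5: round 7 has {3, 4, 7, 2, 1} and table 5 has {6, 3, 4, 7, 2}, leaving only 5.
Round 7, table 4: round 7 has {3, 4, 7, 5, 2, 1} and table 4 has {3, 4, 7, 2, 1}, leaving only 6.
So round 7 reads: 4 7 2 6 5 3 1.

4 7 2 6 5 3 1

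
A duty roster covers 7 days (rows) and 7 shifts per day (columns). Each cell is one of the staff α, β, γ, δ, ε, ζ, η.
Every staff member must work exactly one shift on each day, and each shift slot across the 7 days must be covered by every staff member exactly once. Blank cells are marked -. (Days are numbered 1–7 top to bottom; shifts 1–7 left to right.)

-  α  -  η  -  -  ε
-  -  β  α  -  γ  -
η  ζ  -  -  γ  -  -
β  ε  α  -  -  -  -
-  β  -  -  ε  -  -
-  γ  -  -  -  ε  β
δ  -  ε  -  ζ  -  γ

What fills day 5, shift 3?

γ

Day 3, shift 3: day 3 has {γ, ζ, η} and shift 3 has {α, β, ε}, leaving only δ.
Day 3, shift 7: day 3 has {γ, δ, ζ, η} and shift 7 has {β, γ, ε}, leaving only α.
Day 3, shift 6: day 3 has {α, γ, δ, ζ, η} and shift 6 has {γ, ε}, leaving only β.
Day 3, shift 4: day 3 has {α, β, γ, δ, ζ, η} and shift 4 has {α, η}, leaving only ε.
Day 7, shift 2: day 7 has {γ, δ, ε, ζ} and shift 2 has {α, β, γ, ε, ζ}, leaving only η.
Day 2, shift 2: day 2 has {α, β, γ} and shift 2 has {α, β, γ, ε, ζ, η}, leaving only δ.
Day 2, shift 5: day 2 has {α, β, γ, δ} and shift 5 has {γ, ε, ζ}, leaving only η.
Day 2, shift 7: day 2 has {α, β, γ, δ, η} and shift 7 has {α, β, γ, ε}, leaving only ζ.
Day 2, shift 1: day 2 has {α, β, γ, δ, ζ, η} and shift 1 has {β, δ, η}, leaving only ε.
Day 4, shift 5: day 4 has {α, β, ε} and shift 5 has {γ, ε, ζ, η}, leaving only δ.
Day 1, shift 5: day 1 has {α, ε, η} and shift 5 has {γ, δ, ε, ζ, η}, leaving only β.
Day 4, shift 7: day 4 has {α, β, δ, ε} and shift 7 has {α, β, γ, ε, ζ}, leaving only η.
Day 4, shift 6: day 4 has {α, β, δ, ε, η} and shift 6 has {β, γ, ε}, leaving only ζ.
Day 1, shift 6: day 1 has {α, β, ε, η} and shift 6 has {β, γ, ε, ζ}, leaving only δ.
Day 4, shift 4: day 4 has {α, β, δ, ε, ζ, η} and shift 4 has {α, ε, η}, leaving only γ.
Day 5, shift 7: day 5 has {β, ε} and shift 7 has {α, β, γ, ε, ζ, η}, leaving only δ.
Day 5, shift 4: day 5 has {β, δ, ε} and shift 4 has {α, γ, ε, η}, leaving only ζ.
Day 6, shift 4: day 6 has {β, γ, ε} and shift 4 has {α, γ, ε, ζ, η}, leaving only δ.
Day 6, shift 5: day 6 has {β, γ, δ, ε} and shift 5 has {β, γ, δ, ε, ζ, η}, leaving only α.
Day 6, shift 1: day 6 has {α, β, γ, δ, ε} and shift 1 has {β, δ, ε, η}, leaving only ζ.
Day 1, shift 1: day 1 has {α, β, δ, ε, η} and shift 1 has {β, δ, ε, ζ, η}, leaving only γ.
Day 1, shift 3: day 1 has {α, β, γ, δ, ε, η} and shift 3 has {α, β, δ, ε}, leaving only ζ.
Day 5, shift 1: day 5 has {β, δ, ε, ζ} and shift 1 has {β, γ, δ, ε, ζ, η}, leaving only α.
Day 5, shift 6: day 5 has {α, β, δ, ε, ζ} and shift 6 has {β, γ, δ, ε, ζ}, leaving only η.
Day 5 already has {α, β, δ, ε, ζ, η} and shift 3 already has {α, β, δ, ε, ζ}, so day 5, shift 3 must be γ.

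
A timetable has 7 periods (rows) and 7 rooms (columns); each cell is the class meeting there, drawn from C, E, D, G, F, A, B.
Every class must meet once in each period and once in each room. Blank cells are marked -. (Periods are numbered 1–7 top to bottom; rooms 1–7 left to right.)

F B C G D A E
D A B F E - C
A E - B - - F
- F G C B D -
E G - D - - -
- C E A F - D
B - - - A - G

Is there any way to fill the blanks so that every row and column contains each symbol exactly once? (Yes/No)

No

Period 4, room 1: period 4 together with room 1 already contain {C, E, D, G, F, A, B} — every symbol — so nothing can go there. The grid has no valid completion.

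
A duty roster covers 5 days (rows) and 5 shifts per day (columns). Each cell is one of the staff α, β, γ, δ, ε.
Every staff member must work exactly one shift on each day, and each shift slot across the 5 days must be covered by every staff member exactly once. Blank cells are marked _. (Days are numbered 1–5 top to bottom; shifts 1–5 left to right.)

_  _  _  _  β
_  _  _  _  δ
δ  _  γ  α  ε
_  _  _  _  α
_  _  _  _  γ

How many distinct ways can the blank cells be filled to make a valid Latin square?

Day 1, shift 1: eliminating its day and shift leaves {α, γ, ε}.
Day 1, shift 2: eliminating its day and shift leaves {α, γ, δ, ε}.
Day 1, shift 3: eliminating its day and shift leaves {α, δ, ε}.
Day 1, shift 4: eliminating its day and shift leaves {γ, δ, ε}.
Day 2, shift 1: eliminating its day and shift leaves {α, β, γ, ε}.
Day 2, shift 2: eliminating its day and shift leaves {α, β, γ, ε}.
Day 2, shift 3: eliminating its day and shift leaves {α, β, ε}.
Day 2, shift 4: eliminating its day and shift leaves {β, γ, ε}.
Day 3, shift 2: eliminating its day and shift leaves {β}.
Day 4, shift 1: eliminating its day and shift leaves {β, γ, ε}.
Day 4, shift 2: eliminating its day and shift leaves {β, γ, δ, ε}.
Day 4, shift 3: eliminating its day and shift leaves {β, δ, ε}.
Day 4, shift 4: eliminating its day and shift leaves {β, γ, δ, ε}.
Day 5, shift 1: eliminating its day and shift leaves {α, β, ε}.
Day 5, shift 2: eliminating its day and shift leaves {α, β, δ, ε}.
Day 5, shift 3: eliminating its day and shift leaves {α, β, δ, ε}.
Day 5, shift 4: eliminating its day and shift leaves {β, δ, ε}.
Enumerating the assignments across these blanks that avoid any day or shift repeat gives 56 completions.

56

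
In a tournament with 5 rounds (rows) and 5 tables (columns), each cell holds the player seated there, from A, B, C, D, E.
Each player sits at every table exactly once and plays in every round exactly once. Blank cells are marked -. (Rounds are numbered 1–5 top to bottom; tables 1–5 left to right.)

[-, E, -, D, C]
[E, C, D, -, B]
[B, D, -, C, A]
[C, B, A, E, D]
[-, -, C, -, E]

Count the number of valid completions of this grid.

1

Round 1, table 1: eliminating its round and table leaves {A}.
Round 1, table 3: eliminating its round and table leaves {B}.
Round 2, table 4: eliminating its round and table leaves {A}.
Round 3, table 3: eliminating its round and table leaves {E}.
Round 5, table 1: eliminating its round and table leaves {A, D}.
Round 5, table 2: eliminating its round and table leaves {A}.
Round 5, table 4: eliminating its round and table leaves {A, B}.
Only one assignment across all blanks avoids any round or table repeat, giving 1 completion.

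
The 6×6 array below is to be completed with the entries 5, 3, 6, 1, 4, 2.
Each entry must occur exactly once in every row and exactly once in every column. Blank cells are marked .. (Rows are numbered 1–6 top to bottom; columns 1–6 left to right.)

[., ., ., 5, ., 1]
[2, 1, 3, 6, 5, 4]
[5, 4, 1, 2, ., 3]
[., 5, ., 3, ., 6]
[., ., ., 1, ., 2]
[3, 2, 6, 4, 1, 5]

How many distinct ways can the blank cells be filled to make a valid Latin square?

3

Row 1, column 1: eliminating its row and column leaves {6, 4}.
Row 1, column 2: eliminating its row and column leaves {3, 6}.
Row 1, column 3: eliminating its row and column leaves {4, 2}.
Row 1, column 5: eliminating its row and column leaves {3, 6, 4, 2}.
Row 3, column 5: eliminating its row and column leaves {6}.
Row 4, column 1: eliminating its row and column leaves {1, 4}.
Row 4, column 3: eliminating its row and column leaves {4, 2}.
Row 4, column 5: eliminating its row and column leaves {4, 2}.
Row 5, column 1: eliminating its row and column leaves {6, 4}.
Row 5, column 2: eliminating its row and column leaves {3, 6}.
Row 5, column 3: eliminating its row and column leaves {5, 4}.
Row 5, column 5: eliminating its row and column leaves {3, 6, 4}.
Enumerating the assignments across these blanks that avoid any row or column repeat gives 3 completions.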